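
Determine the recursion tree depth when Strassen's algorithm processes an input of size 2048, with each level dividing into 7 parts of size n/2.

For divide and conquer with division factor 2:

Problem sizes at each level:
Level 0: 2048
Level 1: 1024
Level 2: 512
Level 3: 256
Level 4: 128
Level 5: 64
Level 6: 32
Level 7: 16
Level 8: 8
Level 9: 4
Level 10: 2
Level 11: 1

The root is level 0 and the size-1 base case is level 11 (the tree spans levels 0 through 11, i.e. 12 levels counting the root), so the depth is the number of divisions: log_2(2048) = 11

The recursion tree depth is log_2(2048) = 11. At each level, the problem size is divided by 2, so it takes 11 divisions to reduce to a base case of size 1. The algorithm makes 7 recursive calls at each level.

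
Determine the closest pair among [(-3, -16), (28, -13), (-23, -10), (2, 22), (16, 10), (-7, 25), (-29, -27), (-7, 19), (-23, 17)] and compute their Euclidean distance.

Computing all pairwise distances among 9 points:

d((-3, -16), (28, -13)) = 31.1448
d((-3, -16), (-23, -10)) = 20.8806
d((-3, -16), (2, 22)) = 38.3275
d((-3, -16), (16, 10)) = 32.2025
d((-3, -16), (-7, 25)) = 41.1947
d((-3, -16), (-29, -27)) = 28.2312
d((-3, -16), (-7, 19)) = 35.2278
d((-3, -16), (-23, 17)) = 38.5876
d((28, -13), (-23, -10)) = 51.0882
d((28, -13), (2, 22)) = 43.6005
d((28, -13), (16, 10)) = 25.9422
d((28, -13), (-7, 25)) = 51.6624
d((28, -13), (-29, -27)) = 58.6941
d((28, -13), (-7, 19)) = 47.4236
d((28, -13), (-23, 17)) = 59.1692
d((-23, -10), (2, 22)) = 40.6079
d((-23, -10), (16, 10)) = 43.8292
d((-23, -10), (-7, 25)) = 38.4838
d((-23, -10), (-29, -27)) = 18.0278
d((-23, -10), (-7, 19)) = 33.121
d((-23, -10), (-23, 17)) = 27.0
d((2, 22), (16, 10)) = 18.4391
d((2, 22), (-7, 25)) = 9.4868
d((2, 22), (-29, -27)) = 57.9828
d((2, 22), (-7, 19)) = 9.4868
d((2, 22), (-23, 17)) = 25.4951
d((16, 10), (-7, 25)) = 27.4591
d((16, 10), (-29, -27)) = 58.258
d((16, 10), (-7, 19)) = 24.6982
d((16, 10), (-23, 17)) = 39.6232
d((-7, 25), (-29, -27)) = 56.4624
d((-7, 25), (-7, 19)) = 6.0 <-- minimum
d((-7, 25), (-23, 17)) = 17.8885
d((-29, -27), (-7, 19)) = 50.9902
d((-29, -27), (-23, 17)) = 44.4072
d((-7, 19), (-23, 17)) = 16.1245

Closest pair: (-7, 25) and (-7, 19) with distance 6.0

The closest pair is (-7, 25) and (-7, 19) with Euclidean distance 6.0. For 9 points, brute-force pairwise comparison is shown above. For large n, the divide-and-conquer algorithm (sort by x, recurse on halves, check the dividing strip) achieves O(n log n).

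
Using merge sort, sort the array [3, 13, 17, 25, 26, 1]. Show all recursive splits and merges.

Merge sort trace:

Split: [3, 13, 17, 25, 26, 1] -> [3, 13, 17] and [25, 26, 1]
  Split: [3, 13, 17] -> [3] and [13, 17]
    Split: [13, 17] -> [13] and [17]
    Merge: [13] + [17] -> [13, 17]
  Merge: [3] + [13, 17] -> [3, 13, 17]
  Split: [25, 26, 1] -> [25] and [26, 1]
    Split: [26, 1] -> [26] and [1]
    Merge: [26] + [1] -> [1, 26]
  Merge: [25] + [1, 26] -> [1, 25, 26]
Merge: [3, 13, 17] + [1, 25, 26] -> [1, 3, 13, 17, 25, 26]

Final sorted array: [1, 3, 13, 17, 25, 26]

The merge sort proceeds by recursively splitting the array and merging sorted halves.
After all merges, the sorted array is [1, 3, 13, 17, 25, 26].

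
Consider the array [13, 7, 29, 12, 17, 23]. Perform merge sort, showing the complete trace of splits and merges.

Merge sort trace:

Split: [13, 7, 29, 12, 17, 23] -> [13, 7, 29] and [12, 17, 23]
  Split: [13, 7, 29] -> [13] and [7, 29]
    Split: [7, 29] -> [7] and [29]
    Merge: [7] + [29] -> [7, 29]
  Merge: [13] + [7, 29] -> [7, 13, 29]
  Split: [12, 17, 23] -> [12] and [17, 23]
    Split: [17, 23] -> [17] and [23]
    Merge: [17] + [23] -> [17, 23]
  Merge: [12] + [17, 23] -> [12, 17, 23]
Merge: [7, 13, 29] + [12, 17, 23] -> [7, 12, 13, 17, 23, 29]

Final sorted array: [7, 12, 13, 17, 23, 29]

The merge sort proceeds by recursively splitting the array and merging sorted halves.
After all merges, the sorted array is [7, 12, 13, 17, 23, 29].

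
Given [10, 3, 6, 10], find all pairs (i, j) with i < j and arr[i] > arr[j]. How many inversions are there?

Finding inversions in [10, 3, 6, 10]:

(0, 1): arr[0]=10 > arr[1]=3
(0, 2): arr[0]=10 > arr[2]=6

Total inversions: 2

The array has 2 inversion(s): (0,1), (0,2). Each pair (i,j) satisfies i < j and arr[i] > arr[j].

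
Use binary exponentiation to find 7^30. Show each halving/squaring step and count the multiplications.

Computing 7^30 by squaring (build up from 7^1; each line after the first costs one multiplication):

7^1 = 7
7^2 = (7^1)^2 = 7^2 = 49
7^3 = 7 * 7^2 = 7 * 49 = 343
7^6 = (7^3)^2 = 343^2 = 117649
7^7 = 7 * 7^6 = 7 * 117649 = 823543
7^14 = (7^7)^2 = 823543^2 = 678223072849
7^15 = 7 * 7^14 = 7 * 678223072849 = 4747561509943
7^30 = (7^15)^2 = 4747561509943^2 = 22539340290692258087863249

Result: 22539340290692258087863249
Multiplications needed: 7 (7 lines after 7^1)

7^30 = 22539340290692258087863249. Using exponentiation by squaring, this requires 7 multiplications. The key idea: if the exponent is even, square the half-power; if odd, multiply by the base once.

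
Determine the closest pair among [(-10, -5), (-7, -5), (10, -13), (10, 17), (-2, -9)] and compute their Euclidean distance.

Computing all pairwise distances among 5 points:

d((-10, -5), (-7, -5)) = 3.0 <-- minimum
d((-10, -5), (10, -13)) = 21.5407
d((-10, -5), (10, 17)) = 29.7321
d((-10, -5), (-2, -9)) = 8.9443
d((-7, -5), (10, -13)) = 18.7883
d((-7, -5), (10, 17)) = 27.8029
d((-7, -5), (-2, -9)) = 6.4031
d((10, -13), (10, 17)) = 30.0
d((10, -13), (-2, -9)) = 12.6491
d((10, 17), (-2, -9)) = 28.6356

Closest pair: (-10, -5) and (-7, -5) with distance 3.0

The closest pair is (-10, -5) and (-7, -5) with Euclidean distance 3.0. For 5 points, brute-force pairwise comparison is shown above. For large n, the divide-and-conquer algorithm (sort by x, recurse on halves, check the dividing strip) achieves O(n log n).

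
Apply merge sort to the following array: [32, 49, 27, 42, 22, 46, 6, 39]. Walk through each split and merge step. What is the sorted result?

Merge sort trace:

Split: [32, 49, 27, 42, 22, 46, 6, 39] -> [32, 49, 27, 42] and [22, 46, 6, 39]
  Split: [32, 49, 27, 42] -> [32, 49] and [27, 42]
    Split: [32, 49] -> [32] and [49]
    Merge: [32] + [49] -> [32, 49]
    Split: [27, 42] -> [27] and [42]
    Merge: [27] + [42] -> [27, 42]
  Merge: [32, 49] + [27, 42] -> [27, 32, 42, 49]
  Split: [22, 46, 6, 39] -> [22, 46] and [6, 39]
    Split: [22, 46] -> [22] and [46]
    Merge: [22] + [46] -> [22, 46]
    Split: [6, 39] -> [6] and [39]
    Merge: [6] + [39] -> [6, 39]
  Merge: [22, 46] + [6, 39] -> [6, 22, 39, 46]
Merge: [27, 32, 42, 49] + [6, 22, 39, 46] -> [6, 22, 27, 32, 39, 42, 46, 49]

Final sorted array: [6, 22, 27, 32, 39, 42, 46, 49]

The merge sort proceeds by recursively splitting the array and merging sorted halves.
After all merges, the sorted array is [6, 22, 27, 32, 39, 42, 46, 49].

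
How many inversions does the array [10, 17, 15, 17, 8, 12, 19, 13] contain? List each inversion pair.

Finding inversions in [10, 17, 15, 17, 8, 12, 19, 13]:

(0, 4): arr[0]=10 > arr[4]=8
(1, 2): arr[1]=17 > arr[2]=15
(1, 4): arr[1]=17 > arr[4]=8
(1, 5): arr[1]=17 > arr[5]=12
(1, 7): arr[1]=17 > arr[7]=13
(2, 4): arr[2]=15 > arr[4]=8
(2, 5): arr[2]=15 > arr[5]=12
(2, 7): arr[2]=15 > arr[7]=13
(3, 4): arr[3]=17 > arr[4]=8
(3, 5): arr[3]=17 > arr[5]=12
(3, 7): arr[3]=17 > arr[7]=13
(6, 7): arr[6]=19 > arr[7]=13

Total inversions: 12

The array has 12 inversion(s): (0,4), (1,2), (1,4), (1,5), (1,7), (2,4), (2,5), (2,7), (3,4), (3,5), (3,7), (6,7). Each pair (i,j) satisfies i < j and arr[i] > arr[j].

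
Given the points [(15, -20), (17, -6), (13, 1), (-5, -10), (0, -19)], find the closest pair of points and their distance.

Computing all pairwise distances among 5 points:

d((15, -20), (17, -6)) = 14.1421
d((15, -20), (13, 1)) = 21.095
d((15, -20), (-5, -10)) = 22.3607
d((15, -20), (0, -19)) = 15.0333
d((17, -6), (13, 1)) = 8.0623 <-- minimum
d((17, -6), (-5, -10)) = 22.3607
d((17, -6), (0, -19)) = 21.4009
d((13, 1), (-5, -10)) = 21.095
d((13, 1), (0, -19)) = 23.8537
d((-5, -10), (0, -19)) = 10.2956

Closest pair: (17, -6) and (13, 1) with distance 8.0623

The closest pair is (17, -6) and (13, 1) with Euclidean distance 8.0623. For 5 points, brute-force pairwise comparison is shown above. For large n, the divide-and-conquer algorithm (sort by x, recurse on halves, check the dividing strip) achieves O(n log n).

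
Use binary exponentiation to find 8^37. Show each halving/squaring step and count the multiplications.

Computing 8^37 by squaring (build up from 8^1; each line after the first costs one multiplication):

8^1 = 8
8^2 = (8^1)^2 = 8^2 = 64
8^4 = (8^2)^2 = 64^2 = 4096
8^8 = (8^4)^2 = 4096^2 = 16777216
8^9 = 8 * 8^8 = 8 * 16777216 = 134217728
8^18 = (8^9)^2 = 134217728^2 = 18014398509481984
8^36 = (8^18)^2 = 18014398509481984^2 = 324518553658426726783156020576256
8^37 = 8 * 8^36 = 8 * 324518553658426726783156020576256 = 2596148429267413814265248164610048

Result: 2596148429267413814265248164610048
Multiplications needed: 7 (7 lines after 8^1)

8^37 = 2596148429267413814265248164610048. Using exponentiation by squaring, this requires 7 multiplications. The key idea: if the exponent is even, square the half-power; if odd, multiply by the base once.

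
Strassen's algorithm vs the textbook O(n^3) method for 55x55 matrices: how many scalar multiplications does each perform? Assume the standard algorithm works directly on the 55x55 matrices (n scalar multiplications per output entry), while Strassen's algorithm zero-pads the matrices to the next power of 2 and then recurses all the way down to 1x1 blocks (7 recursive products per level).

Matrix multiplication for 55x55 matrices:

Strassen's algorithm requires power-of-2 dimensions. Pad 55x55 to 64x64 (next power of 2).

Standard algorithm: 55^3 = 166375 multiplications
Strassen's algorithm: 7^(log2(64)) = 7^6 = 117649 multiplications
Savings: 166375 - 117649 = 48726 multiplications

Standard: 166375 multiplications (55^3). Strassen: 117649 multiplications (7^6, after padding to 64x64). Strassen reduces 8 recursive multiplications to 7 at each level.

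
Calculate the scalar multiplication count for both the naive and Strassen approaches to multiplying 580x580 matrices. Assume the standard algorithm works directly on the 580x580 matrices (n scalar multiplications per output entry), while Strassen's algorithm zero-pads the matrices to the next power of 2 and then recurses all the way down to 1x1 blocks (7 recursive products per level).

Matrix multiplication for 580x580 matrices:

Strassen's algorithm requires power-of-2 dimensions. Pad 580x580 to 1024x1024 (next power of 2).

Standard algorithm: 580^3 = 195112000 multiplications
Strassen's algorithm: 7^(log2(1024)) = 7^10 = 282475249 multiplications
Difference: 195112000 - 282475249 = -87363249 (Strassen uses MORE here due to padding overhead — for small or just-over-power-of-2 n, padding can outweigh the per-level savings)

Standard: 195112000 multiplications (580^3). Strassen: 282475249 multiplications (7^10, after padding to 1024x1024). Strassen reduces 8 recursive multiplications to 7 at each level.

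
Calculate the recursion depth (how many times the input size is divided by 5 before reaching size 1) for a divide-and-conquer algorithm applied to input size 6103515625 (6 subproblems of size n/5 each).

For divide and conquer with division factor 5:

Problem sizes at each level:
Level 0: 6103515625
Level 1: 1220703125
Level 2: 244140625
Level 3: 48828125
Level 4: 9765625
Level 5: 1953125
Level 6: 390625
Level 7: 78125
Level 8: 15625
Level 9: 3125
Level 10: 625
Level 11: 125
Level 12: 25
Level 13: 5
Level 14: 1

The root is level 0 and the size-1 base case is level 14 (the tree spans levels 0 through 14, i.e. 15 levels counting the root), so the depth is the number of divisions: log_5(6103515625) = 14

The recursion tree depth is log_5(6103515625) = 14. At each level, the problem size is divided by 5, so it takes 14 divisions to reduce to a base case of size 1. The algorithm makes 6 recursive calls at each level.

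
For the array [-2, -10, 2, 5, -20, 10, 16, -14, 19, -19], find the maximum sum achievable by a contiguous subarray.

Using Kadane's algorithm on [-2, -10, 2, 5, -20, 10, 16, -14, 19, -19]:

Scanning through the array:
Position 1 (value -10): max_ending_here = -10, max_so_far = -2
Position 2 (value 2): max_ending_here = 2, max_so_far = 2
Position 3 (value 5): max_ending_here = 7, max_so_far = 7
Position 4 (value -20): max_ending_here = -13, max_so_far = 7
Position 5 (value 10): max_ending_here = 10, max_so_far = 10
Position 6 (value 16): max_ending_here = 26, max_so_far = 26
Position 7 (value -14): max_ending_here = 12, max_so_far = 26
Position 8 (value 19): max_ending_here = 31, max_so_far = 31
Position 9 (value -19): max_ending_here = 12, max_so_far = 31

Maximum subarray: [10, 16, -14, 19]
Maximum sum: 31

The maximum subarray is [10, 16, -14, 19] with sum 31. This subarray runs from index 5 to index 8.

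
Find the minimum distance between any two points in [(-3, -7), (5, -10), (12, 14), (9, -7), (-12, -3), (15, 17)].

Computing all pairwise distances among 6 points:

d((-3, -7), (5, -10)) = 8.544
d((-3, -7), (12, 14)) = 25.807
d((-3, -7), (9, -7)) = 12.0
d((-3, -7), (-12, -3)) = 9.8489
d((-3, -7), (15, 17)) = 30.0
d((5, -10), (12, 14)) = 25.0
d((5, -10), (9, -7)) = 5.0
d((5, -10), (-12, -3)) = 18.3848
d((5, -10), (15, 17)) = 28.7924
d((12, 14), (9, -7)) = 21.2132
d((12, 14), (-12, -3)) = 29.4109
d((12, 14), (15, 17)) = 4.2426 <-- minimum
d((9, -7), (-12, -3)) = 21.3776
d((9, -7), (15, 17)) = 24.7386
d((-12, -3), (15, 17)) = 33.6006

Closest pair: (12, 14) and (15, 17) with distance 4.2426

The closest pair is (12, 14) and (15, 17) with Euclidean distance 4.2426. For 6 points, brute-force pairwise comparison is shown above. For large n, the divide-and-conquer algorithm (sort by x, recurse on halves, check the dividing strip) achieves O(n log n).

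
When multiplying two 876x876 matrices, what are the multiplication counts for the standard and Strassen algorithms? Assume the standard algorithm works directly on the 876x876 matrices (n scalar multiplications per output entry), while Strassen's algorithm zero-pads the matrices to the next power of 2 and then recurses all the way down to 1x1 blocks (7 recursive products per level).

Matrix multiplication for 876x876 matrices:

Strassen's algorithm requires power-of-2 dimensions. Pad 876x876 to 1024x1024 (next power of 2).

Standard algorithm: 876^3 = 672221376 multiplications
Strassen's algorithm: 7^(log2(1024)) = 7^10 = 282475249 multiplications
Savings: 672221376 - 282475249 = 389746127 multiplications

Standard: 672221376 multiplications (876^3). Strassen: 282475249 multiplications (7^10, after padding to 1024x1024). Strassen reduces 8 recursive multiplications to 7 at each level.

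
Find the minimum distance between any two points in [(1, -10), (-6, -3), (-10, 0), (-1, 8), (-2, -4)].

Computing all pairwise distances among 5 points:

d((1, -10), (-6, -3)) = 9.8995
d((1, -10), (-10, 0)) = 14.8661
d((1, -10), (-1, 8)) = 18.1108
d((1, -10), (-2, -4)) = 6.7082
d((-6, -3), (-10, 0)) = 5.0
d((-6, -3), (-1, 8)) = 12.083
d((-6, -3), (-2, -4)) = 4.1231 <-- minimum
d((-10, 0), (-1, 8)) = 12.0416
d((-10, 0), (-2, -4)) = 8.9443
d((-1, 8), (-2, -4)) = 12.0416

Closest pair: (-6, -3) and (-2, -4) with distance 4.1231

The closest pair is (-6, -3) and (-2, -4) with Euclidean distance 4.1231. For 5 points, brute-force pairwise comparison is shown above. For large n, the divide-and-conquer algorithm (sort by x, recurse on halves, check the dividing strip) achieves O(n log n).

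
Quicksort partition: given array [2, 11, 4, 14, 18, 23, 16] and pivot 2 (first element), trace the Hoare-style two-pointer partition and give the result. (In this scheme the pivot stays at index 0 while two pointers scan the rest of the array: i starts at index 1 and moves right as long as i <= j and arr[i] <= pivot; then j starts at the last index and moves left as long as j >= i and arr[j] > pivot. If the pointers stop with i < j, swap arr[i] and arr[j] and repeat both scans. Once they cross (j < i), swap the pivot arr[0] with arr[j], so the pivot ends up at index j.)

Hoare-style two-pointer partition with pivot = 2:

Initial array: [2, 11, 4, 14, 18, 23, 16]

Pointers start at i = 1, j = 6.
i ends at 1, j ends at 0: the pointers have crossed (j < i), so scanning stops.

j = 0, so swapping arr[0] with arr[j] leaves the pivot at position 0: [2, 11, 4, 14, 18, 23, 16]
Pivot position: 0

After partitioning with pivot 2, the array becomes [2, 11, 4, 14, 18, 23, 16]. The pivot is placed at index 0. All elements to the left of the pivot are <= 2, and all elements to the right are > 2.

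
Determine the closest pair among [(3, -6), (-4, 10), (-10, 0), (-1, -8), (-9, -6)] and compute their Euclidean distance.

Computing all pairwise distances among 5 points:

d((3, -6), (-4, 10)) = 17.4642
d((3, -6), (-10, 0)) = 14.3178
d((3, -6), (-1, -8)) = 4.4721 <-- minimum
d((3, -6), (-9, -6)) = 12.0
d((-4, 10), (-10, 0)) = 11.6619
d((-4, 10), (-1, -8)) = 18.2483
d((-4, 10), (-9, -6)) = 16.7631
d((-10, 0), (-1, -8)) = 12.0416
d((-10, 0), (-9, -6)) = 6.0828
d((-1, -8), (-9, -6)) = 8.2462

Closest pair: (3, -6) and (-1, -8) with distance 4.4721

The closest pair is (3, -6) and (-1, -8) with Euclidean distance 4.4721. For 5 points, brute-force pairwise comparison is shown above. For large n, the divide-and-conquer algorithm (sort by x, recurse on halves, check the dividing strip) achieves O(n log n).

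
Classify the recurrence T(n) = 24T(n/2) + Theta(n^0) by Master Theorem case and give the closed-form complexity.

Master Theorem for T(n) = 24T(n/2) + O(n^0):

a = 24, b = 2, c = 0
log_b(a) = log_2(24) = 4.5850

Case 1: c = 0 < log_2(24) = 4.5850
T(n) = O(n^(log_2 24))

For T(n) = 24T(n/2) + O(n^0): log_2(24) = 4.5850. This is Case 1 of the Master Theorem (c < log_b(a), work dominated by leaves), giving O(n^(log_2 24)).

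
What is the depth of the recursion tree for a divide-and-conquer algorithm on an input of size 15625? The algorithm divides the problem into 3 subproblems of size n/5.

For divide and conquer with division factor 5:

Problem sizes at each level:
Level 0: 15625
Level 1: 3125
Level 2: 625
Level 3: 125
Level 4: 25
Level 5: 5
Level 6: 1

The root is level 0 and the size-1 base case is level 6 (the tree spans levels 0 through 6, i.e. 7 levels counting the root), so the depth is the number of divisions: log_5(15625) = 6

The recursion tree depth is log_5(15625) = 6. At each level, the problem size is divided by 5, so it takes 6 divisions to reduce to a base case of size 1. The algorithm makes 3 recursive calls at each level.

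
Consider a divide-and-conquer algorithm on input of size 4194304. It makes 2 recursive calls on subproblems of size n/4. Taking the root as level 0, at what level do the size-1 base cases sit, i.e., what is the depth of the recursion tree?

For divide and conquer with division factor 4:

Problem sizes at each level:
Level 0: 4194304
Level 1: 1048576
Level 2: 262144
Level 3: 65536
Level 4: 16384
Level 5: 4096
Level 6: 1024
Level 7: 256
Level 8: 64
Level 9: 16
Level 10: 4
Level 11: 1

The root is level 0 and the size-1 base case is level 11 (the tree spans levels 0 through 11, i.e. 12 levels counting the root), so the depth is the number of divisions: log_4(4194304) = 11

The recursion tree depth is log_4(4194304) = 11. At each level, the problem size is divided by 4, so it takes 11 divisions to reduce to a base case of size 1. The algorithm makes 2 recursive calls at each level.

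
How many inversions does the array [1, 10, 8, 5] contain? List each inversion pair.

Finding inversions in [1, 10, 8, 5]:

(1, 2): arr[1]=10 > arr[2]=8
(1, 3): arr[1]=10 > arr[3]=5
(2, 3): arr[2]=8 > arr[3]=5

Total inversions: 3

The array has 3 inversion(s): (1,2), (1,3), (2,3). Each pair (i,j) satisfies i < j and arr[i] > arr[j].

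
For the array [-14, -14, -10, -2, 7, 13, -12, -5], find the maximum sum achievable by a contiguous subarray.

Using Kadane's algorithm on [-14, -14, -10, -2, 7, 13, -12, -5]:

Scanning through the array:
Position 1 (value -14): max_ending_here = -14, max_so_far = -14
Position 2 (value -10): max_ending_here = -10, max_so_far = -10
Position 3 (value -2): max_ending_here = -2, max_so_far = -2
Position 4 (value 7): max_ending_here = 7, max_so_far = 7
Position 5 (value 13): max_ending_here = 20, max_so_far = 20
Position 6 (value -12): max_ending_here = 8, max_so_far = 20
Position 7 (value -5): max_ending_here = 3, max_so_far = 20

Maximum subarray: [7, 13]
Maximum sum: 20

The maximum subarray is [7, 13] with sum 20. This subarray runs from index 4 to index 5.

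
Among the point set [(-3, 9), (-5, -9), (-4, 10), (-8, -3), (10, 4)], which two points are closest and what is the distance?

Computing all pairwise distances among 5 points:

d((-3, 9), (-5, -9)) = 18.1108
d((-3, 9), (-4, 10)) = 1.4142 <-- minimum
d((-3, 9), (-8, -3)) = 13.0
d((-3, 9), (10, 4)) = 13.9284
d((-5, -9), (-4, 10)) = 19.0263
d((-5, -9), (-8, -3)) = 6.7082
d((-5, -9), (10, 4)) = 19.8494
d((-4, 10), (-8, -3)) = 13.6015
d((-4, 10), (10, 4)) = 15.2315
d((-8, -3), (10, 4)) = 19.3132

Closest pair: (-3, 9) and (-4, 10) with distance 1.4142

The closest pair is (-3, 9) and (-4, 10) with Euclidean distance 1.4142. For 5 points, brute-force pairwise comparison is shown above. For large n, the divide-and-conquer algorithm (sort by x, recurse on halves, check the dividing strip) achieves O(n log n).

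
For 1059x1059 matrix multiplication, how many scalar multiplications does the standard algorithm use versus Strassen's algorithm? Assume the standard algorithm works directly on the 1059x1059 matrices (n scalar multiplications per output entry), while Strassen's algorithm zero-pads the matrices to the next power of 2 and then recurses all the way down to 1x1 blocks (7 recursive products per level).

Matrix multiplication for 1059x1059 matrices:

Strassen's algorithm requires power-of-2 dimensions. Pad 1059x1059 to 2048x2048 (next power of 2).

Standard algorithm: 1059^3 = 1187648379 multiplications
Strassen's algorithm: 7^(log2(2048)) = 7^11 = 1977326743 multiplications
Difference: 1187648379 - 1977326743 = -789678364 (Strassen uses MORE here due to padding overhead — for small or just-over-power-of-2 n, padding can outweigh the per-level savings)

Standard: 1187648379 multiplications (1059^3). Strassen: 1977326743 multiplications (7^11, after padding to 2048x2048). Strassen reduces 8 recursive multiplications to 7 at each level.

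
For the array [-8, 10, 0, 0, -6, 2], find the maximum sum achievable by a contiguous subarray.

Using Kadane's algorithm on [-8, 10, 0, 0, -6, 2]:

Scanning through the array:
Position 1 (value 10): max_ending_here = 10, max_so_far = 10
Position 2 (value 0): max_ending_here = 10, max_so_far = 10
Position 3 (value 0): max_ending_here = 10, max_so_far = 10
Position 4 (value -6): max_ending_here = 4, max_so_far = 10
Position 5 (value 2): max_ending_here = 6, max_so_far = 10

Maximum subarray: [10]
Maximum sum: 10

The maximum subarray is [10] with sum 10. This subarray runs from index 1 to index 1.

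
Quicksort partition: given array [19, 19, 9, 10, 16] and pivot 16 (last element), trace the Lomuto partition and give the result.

Lomuto partition with pivot = 16:

Initial array: [19, 19, 9, 10, 16]

arr[0]=19 > 16: no swap
arr[1]=19 > 16: no swap
arr[2]=9 <= 16: swap with position 0, array becomes [9, 19, 19, 10, 16]
arr[3]=10 <= 16: swap with position 1, array becomes [9, 10, 19, 19, 16]

Place pivot at position 2: [9, 10, 16, 19, 19]
Pivot position: 2

After partitioning with pivot 16, the array becomes [9, 10, 16, 19, 19]. The pivot is placed at index 2. All elements to the left of the pivot are <= 16, and all elements to the right are > 16.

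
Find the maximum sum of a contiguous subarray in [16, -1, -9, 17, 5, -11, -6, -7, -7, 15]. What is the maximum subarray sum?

Using Kadane's algorithm on [16, -1, -9, 17, 5, -11, -6, -7, -7, 15]:

Scanning through the array:
Position 1 (value -1): max_ending_here = 15, max_so_far = 16
Position 2 (value -9): max_ending_here = 6, max_so_far = 16
Position 3 (value 17): max_ending_here = 23, max_so_far = 23
Position 4 (value 5): max_ending_here = 28, max_so_far = 28
Position 5 (value -11): max_ending_here = 17, max_so_far = 28
Position 6 (value -6): max_ending_here = 11, max_so_far = 28
Position 7 (value -7): max_ending_here = 4, max_so_far = 28
Position 8 (value -7): max_ending_here = -3, max_so_far = 28
Position 9 (value 15): max_ending_here = 15, max_so_far = 28

Maximum subarray: [16, -1, -9, 17, 5]
Maximum sum: 28

The maximum subarray is [16, -1, -9, 17, 5] with sum 28. This subarray runs from index 0 to index 4.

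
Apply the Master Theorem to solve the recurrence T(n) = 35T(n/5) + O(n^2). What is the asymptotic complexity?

Master Theorem for T(n) = 35T(n/5) + O(n^2):

a = 35, b = 5, c = 2
log_b(a) = log_5(35) = 2.2091

Case 1: c = 2 < log_5(35) = 2.2091
T(n) = O(n^(log_5 35))

For T(n) = 35T(n/5) + O(n^2): log_5(35) = 2.2091. This is Case 1 of the Master Theorem (c < log_b(a), work dominated by leaves), giving O(n^(log_5 35)).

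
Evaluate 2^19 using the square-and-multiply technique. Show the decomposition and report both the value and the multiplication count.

Computing 2^19 by squaring (build up from 2^1; each line after the first costs one multiplication):

2^1 = 2
2^2 = (2^1)^2 = 2^2 = 4
2^4 = (2^2)^2 = 4^2 = 16
2^8 = (2^4)^2 = 16^2 = 256
2^9 = 2 * 2^8 = 2 * 256 = 512
2^18 = (2^9)^2 = 512^2 = 262144
2^19 = 2 * 2^18 = 2 * 262144 = 524288

Result: 524288
Multiplications needed: 6 (6 lines after 2^1)

2^19 = 524288. Using exponentiation by squaring, this requires 6 multiplications. The key idea: if the exponent is even, square the half-power; if odd, multiply by the base once.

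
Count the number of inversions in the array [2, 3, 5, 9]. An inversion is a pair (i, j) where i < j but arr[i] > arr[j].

Finding inversions in [2, 3, 5, 9]:


Total inversions: 0

The array has 0 inversions. It is already sorted.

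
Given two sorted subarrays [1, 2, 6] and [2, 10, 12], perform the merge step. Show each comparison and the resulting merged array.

Merging process:

Compare 1 vs 2: take 1 from left. Merged: [1]
Compare 2 vs 2: take 2 from left. Merged: [1, 2]
Compare 6 vs 2: take 2 from right. Merged: [1, 2, 2]
Compare 6 vs 10: take 6 from left. Merged: [1, 2, 2, 6]
Append remaining from right: [10, 12]. Merged: [1, 2, 2, 6, 10, 12]

Final merged array: [1, 2, 2, 6, 10, 12]
Total comparisons: 4

The merged array is [1, 2, 2, 6, 10, 12], requiring 4 comparisons. The merge step runs in O(n) time where n is the total number of elements.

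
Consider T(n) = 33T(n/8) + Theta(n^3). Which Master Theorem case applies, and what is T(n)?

Master Theorem for T(n) = 33T(n/8) + O(n^3):

a = 33, b = 8, c = 3
log_b(a) = log_8(33) = 1.6815

Case 3: c = 3 > log_8(33) = 1.6815
T(n) = O(n^3) = O(n^3)

For T(n) = 33T(n/8) + O(n^3): log_8(33) = 1.6815. This is Case 3 of the Master Theorem (c > log_b(a), work dominated by root), giving O(n^3).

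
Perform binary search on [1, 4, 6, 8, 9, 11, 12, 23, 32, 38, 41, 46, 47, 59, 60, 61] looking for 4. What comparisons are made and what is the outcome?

Binary search for 4 in [1, 4, 6, 8, 9, 11, 12, 23, 32, 38, 41, 46, 47, 59, 60, 61]:

lo=0, hi=15, mid=7, arr[mid]=23 -> 23 > 4, search left half
lo=0, hi=6, mid=3, arr[mid]=8 -> 8 > 4, search left half
lo=0, hi=2, mid=1, arr[mid]=4 -> Found target at index 1!

Binary search finds 4 at index 1 after 3 comparisons. The search repeatedly halves the search space by comparing with the middle element.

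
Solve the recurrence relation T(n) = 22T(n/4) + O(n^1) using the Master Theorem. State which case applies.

Master Theorem for T(n) = 22T(n/4) + O(n^1):

a = 22, b = 4, c = 1
log_b(a) = log_4(22) = 2.2297

Case 1: c = 1 < log_4(22) = 2.2297
T(n) = O(n^(log_4 22))

For T(n) = 22T(n/4) + O(n^1): log_4(22) = 2.2297. This is Case 1 of the Master Theorem (c < log_b(a), work dominated by leaves), giving O(n^(log_4 22)).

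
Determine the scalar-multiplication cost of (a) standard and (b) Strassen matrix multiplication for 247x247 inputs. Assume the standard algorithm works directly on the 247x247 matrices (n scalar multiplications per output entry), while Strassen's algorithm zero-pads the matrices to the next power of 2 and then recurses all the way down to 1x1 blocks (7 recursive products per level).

Matrix multiplication for 247x247 matrices:

Strassen's algorithm requires power-of-2 dimensions. Pad 247x247 to 256x256 (next power of 2).

Standard algorithm: 247^3 = 15069223 multiplications
Strassen's algorithm: 7^(log2(256)) = 7^8 = 5764801 multiplications
Savings: 15069223 - 5764801 = 9304422 multiplications

Standard: 15069223 multiplications (247^3). Strassen: 5764801 multiplications (7^8, after padding to 256x256). Strassen reduces 8 recursive multiplications to 7 at each level.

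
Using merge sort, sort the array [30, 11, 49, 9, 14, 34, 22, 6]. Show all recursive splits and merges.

Merge sort trace:

Split: [30, 11, 49, 9, 14, 34, 22, 6] -> [30, 11, 49, 9] and [14, 34, 22, 6]
  Split: [30, 11, 49, 9] -> [30, 11] and [49, 9]
    Split: [30, 11] -> [30] and [11]
    Merge: [30] + [11] -> [11, 30]
    Split: [49, 9] -> [49] and [9]
    Merge: [49] + [9] -> [9, 49]
  Merge: [11, 30] + [9, 49] -> [9, 11, 30, 49]
  Split: [14, 34, 22, 6] -> [14, 34] and [22, 6]
    Split: [14, 34] -> [14] and [34]
    Merge: [14] + [34] -> [14, 34]
    Split: [22, 6] -> [22] and [6]
    Merge: [22] + [6] -> [6, 22]
  Merge: [14, 34] + [6, 22] -> [6, 14, 22, 34]
Merge: [9, 11, 30, 49] + [6, 14, 22, 34] -> [6, 9, 11, 14, 22, 30, 34, 49]

Final sorted array: [6, 9, 11, 14, 22, 30, 34, 49]

The merge sort proceeds by recursively splitting the array and merging sorted halves.
After all merges, the sorted array is [6, 9, 11, 14, 22, 30, 34, 49].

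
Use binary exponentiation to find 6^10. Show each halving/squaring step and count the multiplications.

Computing 6^10 by squaring (build up from 6^1; each line after the first costs one multiplication):

6^1 = 6
6^2 = (6^1)^2 = 6^2 = 36
6^4 = (6^2)^2 = 36^2 = 1296
6^5 = 6 * 6^4 = 6 * 1296 = 7776
6^10 = (6^5)^2 = 7776^2 = 60466176

Result: 60466176
Multiplications needed: 4 (4 lines after 6^1)

6^10 = 60466176. Using exponentiation by squaring, this requires 4 multiplications. The key idea: if the exponent is even, square the half-power; if odd, multiply by the base once.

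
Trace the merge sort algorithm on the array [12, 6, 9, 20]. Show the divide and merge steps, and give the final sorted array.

Merge sort trace:

Split: [12, 6, 9, 20] -> [12, 6] and [9, 20]
  Split: [12, 6] -> [12] and [6]
  Merge: [12] + [6] -> [6, 12]
  Split: [9, 20] -> [9] and [20]
  Merge: [9] + [20] -> [9, 20]
Merge: [6, 12] + [9, 20] -> [6, 9, 12, 20]

Final sorted array: [6, 9, 12, 20]

The merge sort proceeds by recursively splitting the array and merging sorted halves.
After all merges, the sorted array is [6, 9, 12, 20].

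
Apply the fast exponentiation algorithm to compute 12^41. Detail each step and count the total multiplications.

Computing 12^41 by squaring (build up from 12^1; each line after the first costs one multiplication):

12^1 = 12
12^2 = (12^1)^2 = 12^2 = 144
12^4 = (12^2)^2 = 144^2 = 20736
12^5 = 12 * 12^4 = 12 * 20736 = 248832
12^10 = (12^5)^2 = 248832^2 = 61917364224
12^20 = (12^10)^2 = 61917364224^2 = 3833759992447475122176
12^40 = (12^20)^2 = 3833759992447475122176^2 = 14697715679690864505827555550150426126974976
12^41 = 12 * 12^40 = 12 * 14697715679690864505827555550150426126974976 = 176372588156290374069930666601805113523699712

Result: 176372588156290374069930666601805113523699712
Multiplications needed: 7 (7 lines after 12^1)

12^41 = 176372588156290374069930666601805113523699712. Using exponentiation by squaring, this requires 7 multiplications. The key idea: if the exponent is even, square the half-power; if odd, multiply by the base once.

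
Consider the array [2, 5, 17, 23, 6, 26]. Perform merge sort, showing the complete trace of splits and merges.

Merge sort trace:

Split: [2, 5, 17, 23, 6, 26] -> [2, 5, 17] and [23, 6, 26]
  Split: [2, 5, 17] -> [2] and [5, 17]
    Split: [5, 17] -> [5] and [17]
    Merge: [5] + [17] -> [5, 17]
  Merge: [2] + [5, 17] -> [2, 5, 17]
  Split: [23, 6, 26] -> [23] and [6, 26]
    Split: [6, 26] -> [6] and [26]
    Merge: [6] + [26] -> [6, 26]
  Merge: [23] + [6, 26] -> [6, 23, 26]
Merge: [2, 5, 17] + [6, 23, 26] -> [2, 5, 6, 17, 23, 26]

Final sorted array: [2, 5, 6, 17, 23, 26]

The merge sort proceeds by recursively splitting the array and merging sorted halves.
After all merges, the sorted array is [2, 5, 6, 17, 23, 26].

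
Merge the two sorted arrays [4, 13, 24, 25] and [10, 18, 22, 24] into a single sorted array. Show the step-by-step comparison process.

Merging process:

Compare 4 vs 10: take 4 from left. Merged: [4]
Compare 13 vs 10: take 10 from right. Merged: [4, 10]
Compare 13 vs 18: take 13 from left. Merged: [4, 10, 13]
Compare 24 vs 18: take 18 from right. Merged: [4, 10, 13, 18]
Compare 24 vs 22: take 22 from right. Merged: [4, 10, 13, 18, 22]
Compare 24 vs 24: take 24 from left. Merged: [4, 10, 13, 18, 22, 24]
Compare 25 vs 24: take 24 from right. Merged: [4, 10, 13, 18, 22, 24, 24]
Append remaining from left: [25]. Merged: [4, 10, 13, 18, 22, 24, 24, 25]

Final merged array: [4, 10, 13, 18, 22, 24, 24, 25]
Total comparisons: 7

The merged array is [4, 10, 13, 18, 22, 24, 24, 25], requiring 7 comparisons. The merge step runs in O(n) time where n is the total number of elements.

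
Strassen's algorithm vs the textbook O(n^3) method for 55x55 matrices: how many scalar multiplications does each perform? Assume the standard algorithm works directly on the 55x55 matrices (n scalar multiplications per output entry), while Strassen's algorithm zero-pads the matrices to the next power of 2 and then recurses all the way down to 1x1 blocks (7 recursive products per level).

Matrix multiplication for 55x55 matrices:

Strassen's algorithm requires power-of-2 dimensions. Pad 55x55 to 64x64 (next power of 2).

Standard algorithm: 55^3 = 166375 multiplications
Strassen's algorithm: 7^(log2(64)) = 7^6 = 117649 multiplications
Savings: 166375 - 117649 = 48726 multiplications

Standard: 166375 multiplications (55^3). Strassen: 117649 multiplications (7^6, after padding to 64x64). Strassen reduces 8 recursive multiplications to 7 at each level.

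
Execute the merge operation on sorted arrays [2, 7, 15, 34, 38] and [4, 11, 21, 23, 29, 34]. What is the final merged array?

Merging process:

Compare 2 vs 4: take 2 from left. Merged: [2]
Compare 7 vs 4: take 4 from right. Merged: [2, 4]
Compare 7 vs 11: take 7 from left. Merged: [2, 4, 7]
Compare 15 vs 11: take 11 from right. Merged: [2, 4, 7, 11]
Compare 15 vs 21: take 15 from left. Merged: [2, 4, 7, 11, 15]
Compare 34 vs 21: take 21 from right. Merged: [2, 4, 7, 11, 15, 21]
Compare 34 vs 23: take 23 from right. Merged: [2, 4, 7, 11, 15, 21, 23]
Compare 34 vs 29: take 29 from right. Merged: [2, 4, 7, 11, 15, 21, 23, 29]
Compare 34 vs 34: take 34 from left. Merged: [2, 4, 7, 11, 15, 21, 23, 29, 34]
Compare 38 vs 34: take 34 from right. Merged: [2, 4, 7, 11, 15, 21, 23, 29, 34, 34]
Append remaining from left: [38]. Merged: [2, 4, 7, 11, 15, 21, 23, 29, 34, 34, 38]

Final merged array: [2, 4, 7, 11, 15, 21, 23, 29, 34, 34, 38]
Total comparisons: 10

The merged array is [2, 4, 7, 11, 15, 21, 23, 29, 34, 34, 38], requiring 10 comparisons. The merge step runs in O(n) time where n is the total number of elements.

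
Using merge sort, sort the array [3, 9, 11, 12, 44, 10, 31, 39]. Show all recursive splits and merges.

Merge sort trace:

Split: [3, 9, 11, 12, 44, 10, 31, 39] -> [3, 9, 11, 12] and [44, 10, 31, 39]
  Split: [3, 9, 11, 12] -> [3, 9] and [11, 12]
    Split: [3, 9] -> [3] and [9]
    Merge: [3] + [9] -> [3, 9]
    Split: [11, 12] -> [11] and [12]
    Merge: [11] + [12] -> [11, 12]
  Merge: [3, 9] + [11, 12] -> [3, 9, 11, 12]
  Split: [44, 10, 31, 39] -> [44, 10] and [31, 39]
    Split: [44, 10] -> [44] and [10]
    Merge: [44] + [10] -> [10, 44]
    Split: [31, 39] -> [31] and [39]
    Merge: [31] + [39] -> [31, 39]
  Merge: [10, 44] + [31, 39] -> [10, 31, 39, 44]
Merge: [3, 9, 11, 12] + [10, 31, 39, 44] -> [3, 9, 10, 11, 12, 31, 39, 44]

Final sorted array: [3, 9, 10, 11, 12, 31, 39, 44]

The merge sort proceeds by recursively splitting the array and merging sorted halves.
After all merges, the sorted array is [3, 9, 10, 11, 12, 31, 39, 44].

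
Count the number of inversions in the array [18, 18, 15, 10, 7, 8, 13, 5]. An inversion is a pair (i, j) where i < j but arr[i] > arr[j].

Finding inversions in [18, 18, 15, 10, 7, 8, 13, 5]:

(0, 2): arr[0]=18 > arr[2]=15
(0, 3): arr[0]=18 > arr[3]=10
(0, 4): arr[0]=18 > arr[4]=7
(0, 5): arr[0]=18 > arr[5]=8
(0, 6): arr[0]=18 > arr[6]=13
(0, 7): arr[0]=18 > arr[7]=5
(1, 2): arr[1]=18 > arr[2]=15
(1, 3): arr[1]=18 > arr[3]=10
(1, 4): arr[1]=18 > arr[4]=7
(1, 5): arr[1]=18 > arr[5]=8
(1, 6): arr[1]=18 > arr[6]=13
(1, 7): arr[1]=18 > arr[7]=5
(2, 3): arr[2]=15 > arr[3]=10
(2, 4): arr[2]=15 > arr[4]=7
(2, 5): arr[2]=15 > arr[5]=8
(2, 6): arr[2]=15 > arr[6]=13
(2, 7): arr[2]=15 > arr[7]=5
(3, 4): arr[3]=10 > arr[4]=7
(3, 5): arr[3]=10 > arr[5]=8
(3, 7): arr[3]=10 > arr[7]=5
(4, 7): arr[4]=7 > arr[7]=5
(5, 7): arr[5]=8 > arr[7]=5
(6, 7): arr[6]=13 > arr[7]=5

Total inversions: 23

The array has 23 inversion(s): (0,2), (0,3), (0,4), (0,5), (0,6), (0,7), (1,2), (1,3), (1,4), (1,5), (1,6), (1,7), (2,3), (2,4), (2,5), (2,6), (2,7), (3,4), (3,5), (3,7), (4,7), (5,7), (6,7). Each pair (i,j) satisfies i < j and arr[i] > arr[j].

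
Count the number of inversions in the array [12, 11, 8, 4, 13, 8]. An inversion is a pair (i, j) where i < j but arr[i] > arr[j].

Finding inversions in [12, 11, 8, 4, 13, 8]:

(0, 1): arr[0]=12 > arr[1]=11
(0, 2): arr[0]=12 > arr[2]=8
(0, 3): arr[0]=12 > arr[3]=4
(0, 5): arr[0]=12 > arr[5]=8
(1, 2): arr[1]=11 > arr[2]=8
(1, 3): arr[1]=11 > arr[3]=4
(1, 5): arr[1]=11 > arr[5]=8
(2, 3): arr[2]=8 > arr[3]=4
(4, 5): arr[4]=13 > arr[5]=8

Total inversions: 9

The array has 9 inversion(s): (0,1), (0,2), (0,3), (0,5), (1,2), (1,3), (1,5), (2,3), (4,5). Each pair (i,j) satisfies i < j and arr[i] > arr[j].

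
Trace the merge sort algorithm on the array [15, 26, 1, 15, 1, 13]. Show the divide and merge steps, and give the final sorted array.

Merge sort trace:

Split: [15, 26, 1, 15, 1, 13] -> [15, 26, 1] and [15, 1, 13]
  Split: [15, 26, 1] -> [15] and [26, 1]
    Split: [26, 1] -> [26] and [1]
    Merge: [26] + [1] -> [1, 26]
  Merge: [15] + [1, 26] -> [1, 15, 26]
  Split: [15, 1, 13] -> [15] and [1, 13]
    Split: [1, 13] -> [1] and [13]
    Merge: [1] + [13] -> [1, 13]
  Merge: [15] + [1, 13] -> [1, 13, 15]
Merge: [1, 15, 26] + [1, 13, 15] -> [1, 1, 13, 15, 15, 26]

Final sorted array: [1, 1, 13, 15, 15, 26]

The merge sort proceeds by recursively splitting the array and merging sorted halves.
After all merges, the sorted array is [1, 1, 13, 15, 15, 26].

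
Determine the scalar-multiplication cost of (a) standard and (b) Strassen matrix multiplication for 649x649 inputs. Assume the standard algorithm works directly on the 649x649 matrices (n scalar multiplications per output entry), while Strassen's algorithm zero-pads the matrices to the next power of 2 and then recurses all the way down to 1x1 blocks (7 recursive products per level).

Matrix multiplication for 649x649 matrices:

Strassen's algorithm requires power-of-2 dimensions. Pad 649x649 to 1024x1024 (next power of 2).

Standard algorithm: 649^3 = 273359449 multiplications
Strassen's algorithm: 7^(log2(1024)) = 7^10 = 282475249 multiplications
Difference: 273359449 - 282475249 = -9115800 (Strassen uses MORE here due to padding overhead — for small or just-over-power-of-2 n, padding can outweigh the per-level savings)

Standard: 273359449 multiplications (649^3). Strassen: 282475249 multiplications (7^10, after padding to 1024x1024). Strassen reduces 8 recursive multiplications to 7 at each level.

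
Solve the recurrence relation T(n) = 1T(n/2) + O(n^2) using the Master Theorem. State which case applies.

Master Theorem for T(n) = 1T(n/2) + O(n^2):

a = 1, b = 2, c = 2
log_b(a) = log_2(1) = 0.0000

Case 3: c = 2 > log_2(1) = 0.0000
T(n) = O(n^2) = O(n^2)

For T(n) = 1T(n/2) + O(n^2): log_2(1) = 0.0000. This is Case 3 of the Master Theorem (c > log_b(a), work dominated by root), giving O(n^2).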